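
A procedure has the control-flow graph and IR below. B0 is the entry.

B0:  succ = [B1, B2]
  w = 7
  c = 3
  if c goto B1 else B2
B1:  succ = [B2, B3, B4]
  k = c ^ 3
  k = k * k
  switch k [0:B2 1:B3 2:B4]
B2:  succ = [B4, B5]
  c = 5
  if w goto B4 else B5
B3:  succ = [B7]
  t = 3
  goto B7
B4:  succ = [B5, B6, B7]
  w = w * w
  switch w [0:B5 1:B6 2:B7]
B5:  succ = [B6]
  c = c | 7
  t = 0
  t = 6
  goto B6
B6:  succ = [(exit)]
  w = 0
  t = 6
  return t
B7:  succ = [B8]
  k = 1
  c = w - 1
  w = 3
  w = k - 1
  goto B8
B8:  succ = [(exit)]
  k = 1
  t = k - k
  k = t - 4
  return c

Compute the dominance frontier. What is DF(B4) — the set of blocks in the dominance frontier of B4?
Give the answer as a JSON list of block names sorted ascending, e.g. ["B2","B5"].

Answer: ["B5", "B6", "B7"]

Derivation:
idom tree: B1←B0 B2←B0 B3←B1 B4←B0 B5←B0 B6←B0 B7←B0 B8←B7
Join-block Dom:
  B2: preds {B0,B1}: {B0} ∩ {B0,B1} = {B0}; idom=B0
  B4: preds {B1,B2}: {B0,B1} ∩ {B0,B2} = {B0}; idom=B0
  B5: preds {B2,B4}: {B0,B2} ∩ {B0,B4} = {B0}; idom=B0
  B6: preds {B4,B5}: {B0,B4} ∩ {B0,B5} = {B0}; idom=B0
  B7: preds {B3,B4}: {B0,B1,B3} ∩ {B0,B4} = {B0}; idom=B0

DF derivation:
  join B2 pred B0: · stop@B0
  join B2 pred B1: B1 stop@B0
  join B4 pred B1: B1 stop@B0
  join B4 pred B2: B2 stop@B0
  join B5 pred B2: B2 stop@B0
  join B5 pred B4: B4 stop@B0
  join B6 pred B4: B4 stop@B0
  join B6 pred B5: B5 stop@B0
  join B7 pred B3: B3→B1 stop@B0
  join B7 pred B4: B4 stop@B0
  DF(B0)=∅
  DF(B1)={B2,B4,B7}
  DF(B2)={B4,B5}
  DF(B3)={B7}
  DF(B4)={B5,B6,B7}
  DF(B5)={B6}
  DF(B6)=∅
  DF(B7)=∅
  DF(B8)=∅

DF(B4) = ["B5", "B6", "B7"]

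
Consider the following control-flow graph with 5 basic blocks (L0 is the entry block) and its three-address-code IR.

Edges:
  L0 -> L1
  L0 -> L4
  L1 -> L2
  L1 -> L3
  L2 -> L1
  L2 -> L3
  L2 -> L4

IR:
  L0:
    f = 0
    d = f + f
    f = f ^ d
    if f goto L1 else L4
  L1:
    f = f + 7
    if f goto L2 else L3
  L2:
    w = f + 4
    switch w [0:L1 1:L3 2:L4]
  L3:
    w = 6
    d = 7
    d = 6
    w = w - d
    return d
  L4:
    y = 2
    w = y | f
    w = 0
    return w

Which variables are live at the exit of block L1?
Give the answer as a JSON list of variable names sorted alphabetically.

Answer: ["f"]

Analysis:
def/use:
  L0: def={d,f} ue=∅
  L1: def={f} ue={f}
  L2: def={w} ue={f}
  L3: def={d,w} ue=∅
  L4: def={w,y} ue={f}

Live sets:
  live L0: ∅→{f}
  live L1: {f}→{f}
  live L2: {f}→{f}
  live L3: ∅→∅
  live L4: {f}→∅

live-out(L1) = ["f"]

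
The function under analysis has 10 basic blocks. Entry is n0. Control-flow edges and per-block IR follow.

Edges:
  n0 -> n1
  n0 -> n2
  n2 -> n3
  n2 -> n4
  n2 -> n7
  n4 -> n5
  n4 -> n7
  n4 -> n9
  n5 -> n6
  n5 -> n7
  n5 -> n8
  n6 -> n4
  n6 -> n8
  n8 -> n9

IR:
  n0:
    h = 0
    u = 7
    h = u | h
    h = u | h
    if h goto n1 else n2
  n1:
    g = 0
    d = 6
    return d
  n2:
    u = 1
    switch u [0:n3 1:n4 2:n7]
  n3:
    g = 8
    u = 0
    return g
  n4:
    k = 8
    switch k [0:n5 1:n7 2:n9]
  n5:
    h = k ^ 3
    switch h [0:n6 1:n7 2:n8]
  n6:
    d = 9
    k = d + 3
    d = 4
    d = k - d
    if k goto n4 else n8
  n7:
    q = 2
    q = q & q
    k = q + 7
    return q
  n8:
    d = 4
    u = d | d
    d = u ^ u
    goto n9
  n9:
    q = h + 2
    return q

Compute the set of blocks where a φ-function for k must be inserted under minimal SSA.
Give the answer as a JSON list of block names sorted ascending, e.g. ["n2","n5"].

idom tree: n1←n0 n2←n0 n3←n2 n4←n2 n5←n4 n6←n5 n7←n2 n8←n5 n9←n4
Join-block Dom:
  n4: preds {n2,n6}: {n0,n2} ∩ {n0,n2,n4,n5,n6} = {n0,n2}; idom=n2
  n7: preds {n2,n4,n5}: {n0,n2} ∩ {n0,n2,n4} ∩ {n0,n2,n4,n5} = {n0,n2}; idom=n2
  n8: preds {n5,n6}: {n0,n2,n4,n5} ∩ {n0,n2,n4,n5,n6} = {n0,n2,n4,n5}; idom=n5
  n9: preds {n4,n8}: {n0,n2,n4} ∩ {n0,n2,n4,n5,n8} = {n0,n2,n4}; idom=n4

DF derivation:
  n4←n2: walk · to n2
  n4←n6: walk n6→n5→n4 to n2
  n7←n2: walk · to n2
  n7←n4: walk n4 to n2
  n7←n5: walk n5→n4 to n2
  n8←n5: walk · to n5
  n8←n6: walk n6 to n5
  n9←n4: walk · to n4
  n9←n8: walk n8→n5 to n4
  n0: DF=∅
  n1: DF=∅
  n2: DF=∅
  n3: DF=∅
  n4: DF={n4,n7}
  n5: DF={n4,n7,n9}
  n6: DF={n4,n8}
  n7: DF=∅
  n8: DF={n9}
  n9: DF=∅

φ for k: defs {n4,n6,n7}
  DF⁺ = {n4,n7,n8,n9}

Answer: ["n4", "n7", "n8", "n9"]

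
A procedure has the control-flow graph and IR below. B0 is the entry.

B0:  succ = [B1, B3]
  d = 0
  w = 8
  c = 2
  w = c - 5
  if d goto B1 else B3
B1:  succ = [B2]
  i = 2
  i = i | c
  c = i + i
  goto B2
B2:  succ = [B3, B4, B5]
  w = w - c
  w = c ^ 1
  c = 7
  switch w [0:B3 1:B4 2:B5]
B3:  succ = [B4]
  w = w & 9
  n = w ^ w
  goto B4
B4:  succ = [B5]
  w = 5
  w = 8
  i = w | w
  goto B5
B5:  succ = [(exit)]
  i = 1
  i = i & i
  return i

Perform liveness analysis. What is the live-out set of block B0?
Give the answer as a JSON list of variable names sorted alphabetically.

Per-block:
  B0: {c,d,w} / ∅
  B1: {c,i} / {c}
  B2: {c,w} / {c,w}
  B3: {n,w} / {w}
  B4: {i,w} / ∅
  B5: {i} / ∅

Live sets:
  live B0: ∅→{c,w}
  live B1: {c,w}→{c,w}
  live B2: {c,w}→{w}
  live B3: {w}→∅
  live B4: ∅→∅
  live B5: ∅→∅

live-out(B0) = ["c", "w"]

Answer: ["c", "w"]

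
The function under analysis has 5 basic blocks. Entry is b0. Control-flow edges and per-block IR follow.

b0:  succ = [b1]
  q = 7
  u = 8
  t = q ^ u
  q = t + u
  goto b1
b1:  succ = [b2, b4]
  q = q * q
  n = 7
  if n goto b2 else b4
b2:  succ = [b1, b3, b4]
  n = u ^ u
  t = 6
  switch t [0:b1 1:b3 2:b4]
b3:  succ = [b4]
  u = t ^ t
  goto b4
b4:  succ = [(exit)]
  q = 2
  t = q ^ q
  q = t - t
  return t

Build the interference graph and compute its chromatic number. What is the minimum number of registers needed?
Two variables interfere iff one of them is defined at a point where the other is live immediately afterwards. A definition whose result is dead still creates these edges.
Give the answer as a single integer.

def/use:
  b0: def={q,t,u} ue=∅
  b1: def={n,q} ue={q}
  b2: def={n,t} ue={u}
  b3: def={u} ue={t}
  b4: def={q,t} ue=∅

Liveness:
  b0: in=∅ out={q,u}
  b1: in={q,u} out={q,u}
  b2: in={q,u} out={q,t,u}
  b3: in={t} out=∅
  b4: in=∅ out=∅

Interference:
  n: {q,u}
  q: {n,t,u}
  t: {q,u}
  u: {n,q,t}

Chromatic number:
  {n,q,u} pairwise interfere (3-clique) ⇒ χ ≥ 3
  assign n→c2 q→c0 t→c2 u→c1 — no edge inside a register ⇒ χ ≤ 3
  χ = 3

Answer: 3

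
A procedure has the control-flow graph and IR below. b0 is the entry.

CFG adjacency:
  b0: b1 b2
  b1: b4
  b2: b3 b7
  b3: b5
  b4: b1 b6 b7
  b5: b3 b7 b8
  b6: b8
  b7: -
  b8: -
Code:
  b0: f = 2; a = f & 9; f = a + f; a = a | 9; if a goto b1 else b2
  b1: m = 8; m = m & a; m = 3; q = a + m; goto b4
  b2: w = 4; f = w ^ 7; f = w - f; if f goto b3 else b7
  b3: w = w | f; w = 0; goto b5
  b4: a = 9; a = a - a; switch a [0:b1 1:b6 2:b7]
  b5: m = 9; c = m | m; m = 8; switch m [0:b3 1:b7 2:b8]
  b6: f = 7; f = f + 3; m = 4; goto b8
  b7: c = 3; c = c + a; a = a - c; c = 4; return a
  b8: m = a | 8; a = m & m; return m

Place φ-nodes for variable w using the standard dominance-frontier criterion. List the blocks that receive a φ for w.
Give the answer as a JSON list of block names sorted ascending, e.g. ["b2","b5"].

idom tree: b1←b0 b2←b0 b3←b2 b4←b1 b5←b3 b6←b4 b7←b0 b8←b0
Dom∩ at merges:
  b1: preds {b0,b4}: {b0} ∩ {b0,b1,b4} = {b0}; idom=b0
  b3: preds {b2,b5}: {b0,b2} ∩ {b0,b2,b3,b5} = {b0,b2}; idom=b2
  b7: preds {b2,b4,b5}: {b0,b2} ∩ {b0,b1,b4} ∩ {b0,b2,b3,b5} = {b0}; idom=b0
  b8: preds {b5,b6}: {b0,b2,b3,b5} ∩ {b0,b1,b4,b6} = {b0}; idom=b0

Frontier:
  b1←b0: walk · to b0
  b1←b4: walk b4→b1 to b0
  b3←b2: walk · to b2
  b3←b5: walk b5→b3 to b2
  b7←b2: walk b2 to b0
  b7←b4: walk b4→b1 to b0
  b7←b5: walk b5→b3→b2 to b0
  b8←b5: walk b5→b3→b2 to b0
  b8←b6: walk b6→b4→b1 to b0
  b0: DF=∅
  b1: DF={b1,b7,b8}
  b2: DF={b7,b8}
  b3: DF={b3,b7,b8}
  b4: DF={b1,b7,b8}
  b5: DF={b3,b7,b8}
  b6: DF={b8}
  b7: DF=∅
  b8: DF=∅

φ for w: defs {b2,b3}
  DF⁺ = {b3,b7,b8}

Answer: ["b3", "b7", "b8"]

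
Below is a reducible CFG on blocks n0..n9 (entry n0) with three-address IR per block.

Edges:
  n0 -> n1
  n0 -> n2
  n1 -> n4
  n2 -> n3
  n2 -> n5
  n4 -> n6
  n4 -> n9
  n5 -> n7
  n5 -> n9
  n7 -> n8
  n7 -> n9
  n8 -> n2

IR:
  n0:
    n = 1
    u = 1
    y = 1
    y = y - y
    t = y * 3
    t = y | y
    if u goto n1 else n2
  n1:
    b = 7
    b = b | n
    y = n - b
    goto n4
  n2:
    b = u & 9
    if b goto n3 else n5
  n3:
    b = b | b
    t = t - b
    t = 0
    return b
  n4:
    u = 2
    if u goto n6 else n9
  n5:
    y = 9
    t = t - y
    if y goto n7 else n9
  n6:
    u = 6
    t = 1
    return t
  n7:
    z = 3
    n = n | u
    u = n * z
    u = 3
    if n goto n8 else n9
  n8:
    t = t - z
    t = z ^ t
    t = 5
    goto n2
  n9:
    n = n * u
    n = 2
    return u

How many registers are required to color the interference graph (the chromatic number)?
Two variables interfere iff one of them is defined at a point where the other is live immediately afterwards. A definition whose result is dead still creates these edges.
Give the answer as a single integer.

Answer: 4

Analysis:
def/use:
  n0: def={n,t,u,y} ue=∅
  n1: def={b,y} ue={n}
  n2: def={b} ue={u}
  n3: def={b,t} ue={b,t}
  n4: def={u} ue=∅
  n5: def={t,y} ue={t}
  n6: def={t,u} ue=∅
  n7: def={n,u,z} ue={n,u}
  n8: def={t} ue={t,z}
  n9: def={n} ue={n,u}

Live sets:
  n0 li=∅ lo={n,t,u}
  n1 li={n} lo={n}
  n2 li={n,t,u} lo={b,n,t,u}
  n3 li={b,t} lo=∅
  n4 li={n} lo={n,u}
  n5 li={n,t,u} lo={n,t,u}
  n6 li=∅ lo=∅
  n7 li={n,t,u} lo={n,t,u,z}
  n8 li={n,t,u,z} lo={n,t,u}
  n9 li={n,u} lo=∅

Interference:
  b: {n,t,u}
  n: {b,t,u,y,z}
  t: {b,n,u,y,z}
  u: {b,n,t,y,z}
  y: {n,t,u}
  z: {n,t,u}

Colouring:
  {b,n,t,u} pairwise interfere (4-clique) ⇒ χ ≥ 4
  4-colouring: c0={n}  c1={t}  c2={u}  c3={b,y,z}
  χ = 4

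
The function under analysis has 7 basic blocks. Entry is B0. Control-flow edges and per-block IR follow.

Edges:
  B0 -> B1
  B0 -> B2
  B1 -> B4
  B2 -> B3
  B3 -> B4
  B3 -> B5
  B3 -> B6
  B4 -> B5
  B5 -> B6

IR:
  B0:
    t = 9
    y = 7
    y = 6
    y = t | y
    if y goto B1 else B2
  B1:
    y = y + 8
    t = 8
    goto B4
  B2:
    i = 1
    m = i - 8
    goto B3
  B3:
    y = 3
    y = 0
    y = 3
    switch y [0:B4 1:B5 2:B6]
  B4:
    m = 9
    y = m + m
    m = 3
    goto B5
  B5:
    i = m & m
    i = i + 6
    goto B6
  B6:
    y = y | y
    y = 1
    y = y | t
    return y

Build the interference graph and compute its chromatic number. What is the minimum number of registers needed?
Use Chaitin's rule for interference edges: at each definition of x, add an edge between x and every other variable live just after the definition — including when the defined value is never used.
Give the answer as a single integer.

Answer: 3

Working:
Per-block:
  B0: def={t,y} ue=∅
  B1: def={t,y} ue={y}
  B2: def={i,m} ue=∅
  B3: def={y} ue=∅
  B4: def={m,y} ue=∅
  B5: def={i} ue={m}
  B6: def={y} ue={t,y}

Backward fixpoint:
  live B0: ∅→{t,y}
  live B1: {y}→{t}
  live B2: {t}→{m,t}
  live B3: {m,t}→{m,t,y}
  live B4: {t}→{m,t,y}
  live B5: {m,t,y}→{t,y}
  live B6: {t,y}→∅

Interference:
  i — {t,y}
  m — {t,y}
  t — {i,m,y}
  y — {i,m,t}

Registers:
  clique {i,t,y} ⇒ need ≥ 3
  assign i→r2 m→r2 t→r0 y→r1 — no edge inside a register ⇒ χ ≤ 3
  χ = 3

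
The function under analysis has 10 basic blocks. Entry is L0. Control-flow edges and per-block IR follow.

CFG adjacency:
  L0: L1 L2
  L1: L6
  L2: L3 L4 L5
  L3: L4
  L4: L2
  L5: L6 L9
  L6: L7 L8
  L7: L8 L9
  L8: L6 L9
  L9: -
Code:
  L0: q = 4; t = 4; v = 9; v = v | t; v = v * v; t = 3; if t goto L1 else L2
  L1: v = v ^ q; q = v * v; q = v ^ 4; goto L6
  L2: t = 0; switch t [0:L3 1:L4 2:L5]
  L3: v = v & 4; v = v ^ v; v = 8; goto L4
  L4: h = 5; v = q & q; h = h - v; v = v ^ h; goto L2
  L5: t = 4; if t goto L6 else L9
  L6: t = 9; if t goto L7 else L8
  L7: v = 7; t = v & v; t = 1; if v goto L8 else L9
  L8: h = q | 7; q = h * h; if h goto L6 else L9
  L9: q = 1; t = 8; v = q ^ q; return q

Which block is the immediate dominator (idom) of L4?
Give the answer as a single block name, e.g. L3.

Answer: L2

Working:
idom tree: L1←L0 L2←L0 L3←L2 L4←L2 L5←L2 L6←L0 L7←L6 L8←L6 L9←L0
Dom∩ at merges:
  L2: preds {L0,L4}: {L0} ∩ {L0,L2,L4} = {L0}; idom=L0
  L4: preds {L2,L3}: {L0,L2} ∩ {L0,L2,L3} = {L0,L2}; idom=L2
  L6: preds {L1,L5,L8}: {L0,L1} ∩ {L0,L2,L5} ∩ {L0,L6,L8} = {L0}; idom=L0
  L8: preds {L6,L7}: {L0,L6} ∩ {L0,L6,L7} = {L0,L6}; idom=L6
  L9: preds {L5,L7,L8}: {L0,L2,L5} ∩ {L0,L6,L7} ∩ {L0,L6,L8} = {L0}; idom=L0

idom(L4) = L2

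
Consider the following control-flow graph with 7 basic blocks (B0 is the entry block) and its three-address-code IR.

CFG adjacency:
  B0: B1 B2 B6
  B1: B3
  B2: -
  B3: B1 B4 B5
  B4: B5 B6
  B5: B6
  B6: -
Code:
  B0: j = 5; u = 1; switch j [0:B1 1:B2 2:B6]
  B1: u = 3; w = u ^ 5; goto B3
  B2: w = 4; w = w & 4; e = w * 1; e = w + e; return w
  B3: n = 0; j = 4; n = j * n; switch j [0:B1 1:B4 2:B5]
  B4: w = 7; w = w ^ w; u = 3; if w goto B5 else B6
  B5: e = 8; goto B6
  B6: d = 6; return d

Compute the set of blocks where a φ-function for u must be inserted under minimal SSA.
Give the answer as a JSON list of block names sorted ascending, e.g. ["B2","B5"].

idom tree: B1←B0 B2←B0 B3←B1 B4←B3 B5←B3 B6←B0
Join-block Dom:
  B1: preds {B0,B3}: {B0} ∩ {B0,B1,B3} = {B0}; idom=B0
  B5: preds {B3,B4}: {B0,B1,B3} ∩ {B0,B1,B3,B4} = {B0,B1,B3}; idom=B3
  B6: preds {B0,B4,B5}: {B0} ∩ {B0,B1,B3,B4} ∩ {B0,B1,B3,B5} = {B0}; idom=B0

Frontier:
  B1←B0: walk · to B0
  B1←B3: walk B3→B1 to B0
  B5←B3: walk · to B3
  B5←B4: walk B4 to B3
  B6←B0: walk · to B0
  B6←B4: walk B4→B3→B1 to B0
  B6←B5: walk B5→B3→B1 to B0
  B0 → ∅
  B1 → {B1,B6}
  B2 → ∅
  B3 → {B1,B6}
  B4 → {B5,B6}
  B5 → {B6}
  B6 → ∅

φ for u: defs {B0,B1,B4}
  DF⁺ = {B1,B5,B6}

Answer: ["B1", "B5", "B6"]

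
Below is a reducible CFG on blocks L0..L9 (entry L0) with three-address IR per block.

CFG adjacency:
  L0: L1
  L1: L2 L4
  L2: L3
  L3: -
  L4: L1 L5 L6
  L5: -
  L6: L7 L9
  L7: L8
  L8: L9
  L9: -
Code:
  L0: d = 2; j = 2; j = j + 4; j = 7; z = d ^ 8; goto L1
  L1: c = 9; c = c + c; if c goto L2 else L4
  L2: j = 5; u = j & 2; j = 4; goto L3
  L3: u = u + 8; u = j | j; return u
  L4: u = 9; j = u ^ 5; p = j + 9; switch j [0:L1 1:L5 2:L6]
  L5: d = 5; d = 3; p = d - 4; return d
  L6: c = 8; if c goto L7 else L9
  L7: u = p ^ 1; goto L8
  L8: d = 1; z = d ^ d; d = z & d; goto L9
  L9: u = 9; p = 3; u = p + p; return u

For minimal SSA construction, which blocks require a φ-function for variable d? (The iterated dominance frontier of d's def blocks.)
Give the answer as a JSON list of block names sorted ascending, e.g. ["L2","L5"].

idom tree: L1←L0 L2←L1 L3←L2 L4←L1 L5←L4 L6←L4 L7←L6 L8←L7 L9←L6
Dom∩ at merges:
  L1: preds {L0,L4}: {L0} ∩ {L0,L1,L4} = {L0}; idom=L0
  L9: preds {L6,L8}: {L0,L1,L4,L6} ∩ {L0,L1,L4,L6,L7,L8} = {L0,L1,L4,L6}; idom=L6

Frontier:
  L1←L0: walk · to L0
  L1←L4: walk L4→L1 to L0
  L9←L6: walk · to L6
  L9←L8: walk L8→L7 to L6
  L0: DF=∅
  L1: DF={L1}
  L2: DF=∅
  L3: DF=∅
  L4: DF={L1}
  L5: DF=∅
  L6: DF=∅
  L7: DF={L9}
  L8: DF={L9}
  L9: DF=∅

φ for d: defs {L0,L5,L8}
  DF⁺ = {L9}

Answer: ["L9"]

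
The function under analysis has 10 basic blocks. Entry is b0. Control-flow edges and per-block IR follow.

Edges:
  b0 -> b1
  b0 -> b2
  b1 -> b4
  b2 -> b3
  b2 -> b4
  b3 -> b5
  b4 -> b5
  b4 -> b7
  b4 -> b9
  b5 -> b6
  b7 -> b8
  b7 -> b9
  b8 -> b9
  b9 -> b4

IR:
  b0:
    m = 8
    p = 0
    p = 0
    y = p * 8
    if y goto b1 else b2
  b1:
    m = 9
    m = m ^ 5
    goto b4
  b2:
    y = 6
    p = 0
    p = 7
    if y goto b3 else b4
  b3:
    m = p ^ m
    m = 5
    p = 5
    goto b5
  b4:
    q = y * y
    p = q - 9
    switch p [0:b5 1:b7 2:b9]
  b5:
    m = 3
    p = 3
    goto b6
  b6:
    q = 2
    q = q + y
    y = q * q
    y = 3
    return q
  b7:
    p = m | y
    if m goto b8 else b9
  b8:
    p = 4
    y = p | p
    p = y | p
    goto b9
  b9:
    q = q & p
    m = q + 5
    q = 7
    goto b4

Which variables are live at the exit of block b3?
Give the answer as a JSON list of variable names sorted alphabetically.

Answer: ["y"]

Working:
def/use:
  b0: {m,p,y} / ∅
  b1: {m} / ∅
  b2: {p,y} / ∅
  b3: {m,p} / {m,p}
  b4: {p,q} / {y}
  b5: {m,p} / ∅
  b6: {q,y} / {y}
  b7: {p} / {m,y}
  b8: {p,y} / ∅
  b9: {m,q} / {p,q}

Live sets:
  b0: in=∅ out={m,y}
  b1: in={y} out={m,y}
  b2: in={m} out={m,p,y}
  b3: in={m,p,y} out={y}
  b4: in={m,y} out={m,p,q,y}
  b5: in={y} out={y}
  b6: in={y} out=∅
  b7: in={m,q,y} out={p,q,y}
  b8: in={q} out={p,q,y}
  b9: in={p,q,y} out={m,y}

live-out(b3) = ["y"]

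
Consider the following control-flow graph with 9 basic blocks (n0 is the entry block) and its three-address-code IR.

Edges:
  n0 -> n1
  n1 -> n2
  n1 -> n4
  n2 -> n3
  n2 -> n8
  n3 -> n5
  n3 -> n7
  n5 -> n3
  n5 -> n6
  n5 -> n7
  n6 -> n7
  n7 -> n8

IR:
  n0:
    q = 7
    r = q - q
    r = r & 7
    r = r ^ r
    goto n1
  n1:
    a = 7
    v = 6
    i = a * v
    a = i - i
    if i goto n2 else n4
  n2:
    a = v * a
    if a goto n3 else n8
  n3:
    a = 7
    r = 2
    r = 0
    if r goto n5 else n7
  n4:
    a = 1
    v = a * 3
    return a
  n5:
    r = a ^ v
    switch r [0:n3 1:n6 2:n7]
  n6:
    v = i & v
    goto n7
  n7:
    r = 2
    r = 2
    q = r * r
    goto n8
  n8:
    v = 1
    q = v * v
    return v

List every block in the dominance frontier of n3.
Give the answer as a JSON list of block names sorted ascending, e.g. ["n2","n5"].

Answer: ["n3", "n8"]

Working:
idom tree: n1←n0 n2←n1 n3←n2 n4←n1 n5←n3 n6←n5 n7←n3 n8←n2
Dom∩ at merges:
  n3: preds {n2,n5}: {n0,n1,n2} ∩ {n0,n1,n2,n3,n5} = {n0,n1,n2}; idom=n2
  n7: preds {n3,n5,n6}: {n0,n1,n2,n3} ∩ {n0,n1,n2,n3,n5} ∩ {n0,n1,n2,n3,n5,n6} = {n0,n1,n2,n3}; idom=n3
  n8: preds {n2,n7}: {n0,n1,n2} ∩ {n0,n1,n2,n3,n7} = {n0,n1,n2}; idom=n2

DF derivation:
  n3←n2: walk · to n2
  n3←n5: walk n5→n3 to n2
  n7←n3: walk · to n3
  n7←n5: walk n5 to n3
  n7←n6: walk n6→n5 to n3
  n8←n2: walk · to n2
  n8←n7: walk n7→n3 to n2
  DF(n0)=∅
  DF(n1)=∅
  DF(n2)=∅
  DF(n3)={n3,n8}
  DF(n4)=∅
  DF(n5)={n3,n7}
  DF(n6)={n7}
  DF(n7)={n8}
  DF(n8)=∅

DF(n3) = ["n3", "n8"]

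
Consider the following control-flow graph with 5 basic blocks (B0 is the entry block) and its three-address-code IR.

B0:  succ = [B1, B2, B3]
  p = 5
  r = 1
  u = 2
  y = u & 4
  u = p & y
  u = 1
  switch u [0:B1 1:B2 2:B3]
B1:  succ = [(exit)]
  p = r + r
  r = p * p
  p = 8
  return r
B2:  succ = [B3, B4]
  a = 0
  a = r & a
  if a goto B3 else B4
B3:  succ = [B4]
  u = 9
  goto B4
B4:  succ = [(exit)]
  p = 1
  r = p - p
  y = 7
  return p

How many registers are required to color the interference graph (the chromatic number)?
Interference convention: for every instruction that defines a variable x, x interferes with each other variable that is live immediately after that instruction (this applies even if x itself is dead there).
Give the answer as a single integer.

Per-block:
  B0 def {p,r,u,y} use ∅
  B1 def {p,r} use {r}
  B2 def {a} use {r}
  B3 def {u} use ∅
  B4 def {p,r,y} use ∅

Live sets:
  B0 li=∅ lo={r}
  B1 li={r} lo=∅
  B2 li={r} lo=∅
  B3 li=∅ lo=∅
  B4 li=∅ lo=∅

Interfere edges:
  a: {r}
  p: {r,u,y}
  r: {a,p,u,y}
  u: {p,r}
  y: {p,r}

Registers:
  lower bound: {p,r,u} mutually conflict ⇒ χ ≥ 3
  3-colouring: r0={r}  r1={a,p}  r2={u,y}
  χ = 3

Answer: 3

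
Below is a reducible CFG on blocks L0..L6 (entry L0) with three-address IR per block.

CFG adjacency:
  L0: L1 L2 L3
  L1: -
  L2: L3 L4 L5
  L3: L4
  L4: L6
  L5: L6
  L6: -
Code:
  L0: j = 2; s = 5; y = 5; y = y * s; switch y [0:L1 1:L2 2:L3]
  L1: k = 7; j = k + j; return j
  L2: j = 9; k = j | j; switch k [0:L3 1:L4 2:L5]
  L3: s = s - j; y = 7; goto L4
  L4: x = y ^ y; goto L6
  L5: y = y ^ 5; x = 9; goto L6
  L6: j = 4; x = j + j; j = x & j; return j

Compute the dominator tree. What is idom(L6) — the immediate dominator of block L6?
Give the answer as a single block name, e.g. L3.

Answer: L0

Derivation:
idom tree: L1←L0 L2←L0 L3←L0 L4←L0 L5←L2 L6←L0
Join-block Dom:
  L3: preds {L0,L2}: {L0} ∩ {L0,L2} = {L0}; idom=L0
  L4: preds {L2,L3}: {L0,L2} ∩ {L0,L3} = {L0}; idom=L0
  L6: preds {L4,L5}: {L0,L4} ∩ {L0,L2,L5} = {L0}; idom=L0

idom(L6) = L0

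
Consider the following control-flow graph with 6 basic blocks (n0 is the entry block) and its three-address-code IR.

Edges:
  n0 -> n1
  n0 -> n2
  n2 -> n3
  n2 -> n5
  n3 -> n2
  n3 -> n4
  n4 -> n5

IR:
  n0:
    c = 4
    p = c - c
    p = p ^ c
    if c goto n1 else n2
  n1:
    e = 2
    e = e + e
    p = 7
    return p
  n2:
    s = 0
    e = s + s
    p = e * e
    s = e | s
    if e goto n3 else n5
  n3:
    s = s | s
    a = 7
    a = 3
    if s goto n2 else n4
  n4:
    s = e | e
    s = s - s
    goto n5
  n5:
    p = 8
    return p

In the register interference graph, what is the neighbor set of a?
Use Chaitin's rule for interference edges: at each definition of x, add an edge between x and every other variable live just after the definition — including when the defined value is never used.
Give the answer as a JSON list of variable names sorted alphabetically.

Answer: ["e", "s"]

Working:
Block summaries:
  n0: {c,p} / ∅
  n1: {e,p} / ∅
  n2: {e,p,s} / ∅
  n3: {a,s} / {s}
  n4: {s} / {e}
  n5: {p} / ∅

Liveness:
  n0 li=∅ lo=∅
  n1 li=∅ lo=∅
  n2 li=∅ lo={e,s}
  n3 li={e,s} lo={e}
  n4 li={e} lo=∅
  n5 li=∅ lo=∅

Interfere edges:
  a↔{e,s}
  c↔{p}
  e↔{a,p,s}
  p↔{c,e,s}
  s↔{a,e,p}

N(a) = ["e", "s"]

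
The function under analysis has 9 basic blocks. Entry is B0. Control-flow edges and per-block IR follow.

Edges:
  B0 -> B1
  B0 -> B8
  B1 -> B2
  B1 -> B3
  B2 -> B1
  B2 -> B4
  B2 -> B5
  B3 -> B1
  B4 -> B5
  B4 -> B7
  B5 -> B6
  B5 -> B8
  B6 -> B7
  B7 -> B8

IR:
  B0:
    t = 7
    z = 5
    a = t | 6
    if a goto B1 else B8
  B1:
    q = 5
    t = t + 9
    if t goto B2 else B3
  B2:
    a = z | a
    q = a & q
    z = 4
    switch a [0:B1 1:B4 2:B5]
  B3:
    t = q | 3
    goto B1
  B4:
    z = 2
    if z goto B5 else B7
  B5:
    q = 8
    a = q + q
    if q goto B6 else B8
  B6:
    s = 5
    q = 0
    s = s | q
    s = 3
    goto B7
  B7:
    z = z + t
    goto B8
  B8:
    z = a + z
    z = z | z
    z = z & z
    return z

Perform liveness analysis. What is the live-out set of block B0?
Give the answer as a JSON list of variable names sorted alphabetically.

Answer: ["a", "t", "z"]

Analysis:
def/use:
  B0: {a,t,z} / ∅
  B1: {q,t} / {t}
  B2: {a,q,z} / {a,q,z}
  B3: {t} / {q}
  B4: {z} / ∅
  B5: {a,q} / ∅
  B6: {q,s} / ∅
  B7: {z} / {t,z}
  B8: {z} / {a,z}

Backward fixpoint:
  live B0: ∅→{a,t,z}
  live B1: {a,t,z}→{a,q,t,z}
  live B2: {a,q,t,z}→{a,t,z}
  live B3: {a,q,z}→{a,t,z}
  live B4: {a,t}→{a,t,z}
  live B5: {t,z}→{a,t,z}
  live B6: {a,t,z}→{a,t,z}
  live B7: {a,t,z}→{a,z}
  live B8: {a,z}→∅

live-out(B0) = ["a", "t", "z"]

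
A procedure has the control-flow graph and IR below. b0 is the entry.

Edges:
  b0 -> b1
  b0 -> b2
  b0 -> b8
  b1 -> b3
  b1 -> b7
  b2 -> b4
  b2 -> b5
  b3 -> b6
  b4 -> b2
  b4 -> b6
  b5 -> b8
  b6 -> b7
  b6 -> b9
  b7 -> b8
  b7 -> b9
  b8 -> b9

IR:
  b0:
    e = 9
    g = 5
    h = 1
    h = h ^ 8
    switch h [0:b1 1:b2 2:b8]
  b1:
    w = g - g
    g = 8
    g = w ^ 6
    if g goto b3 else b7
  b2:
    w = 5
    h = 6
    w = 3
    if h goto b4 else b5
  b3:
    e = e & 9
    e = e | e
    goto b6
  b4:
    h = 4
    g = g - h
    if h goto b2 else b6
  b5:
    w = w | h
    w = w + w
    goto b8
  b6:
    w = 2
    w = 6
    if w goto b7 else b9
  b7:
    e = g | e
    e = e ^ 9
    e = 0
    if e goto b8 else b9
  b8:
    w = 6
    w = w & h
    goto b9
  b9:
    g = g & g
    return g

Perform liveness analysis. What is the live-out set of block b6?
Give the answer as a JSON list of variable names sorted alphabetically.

Answer: ["e", "g", "h"]

Derivation:
Block summaries:
  b0: {e,g,h} / ∅
  b1: {g,w} / {g}
  b2: {h,w} / ∅
  b3: {e} / {e}
  b4: {g,h} / {g}
  b5: {w} / {h,w}
  b6: {w} / ∅
  b7: {e} / {e,g}
  b8: {w} / {h}
  b9: {g} / {g}

Live sets:
  live b0: ∅→{e,g,h}
  live b1: {e,g,h}→{e,g,h}
  live b2: {e,g}→{e,g,h,w}
  live b3: {e,g,h}→{e,g,h}
  live b4: {e,g}→{e,g,h}
  live b5: {g,h,w}→{g,h}
  live b6: {e,g,h}→{e,g,h}
  live b7: {e,g,h}→{g,h}
  live b8: {g,h}→{g}
  live b9: {g}→∅

live-out(b6) = ["e", "g", "h"]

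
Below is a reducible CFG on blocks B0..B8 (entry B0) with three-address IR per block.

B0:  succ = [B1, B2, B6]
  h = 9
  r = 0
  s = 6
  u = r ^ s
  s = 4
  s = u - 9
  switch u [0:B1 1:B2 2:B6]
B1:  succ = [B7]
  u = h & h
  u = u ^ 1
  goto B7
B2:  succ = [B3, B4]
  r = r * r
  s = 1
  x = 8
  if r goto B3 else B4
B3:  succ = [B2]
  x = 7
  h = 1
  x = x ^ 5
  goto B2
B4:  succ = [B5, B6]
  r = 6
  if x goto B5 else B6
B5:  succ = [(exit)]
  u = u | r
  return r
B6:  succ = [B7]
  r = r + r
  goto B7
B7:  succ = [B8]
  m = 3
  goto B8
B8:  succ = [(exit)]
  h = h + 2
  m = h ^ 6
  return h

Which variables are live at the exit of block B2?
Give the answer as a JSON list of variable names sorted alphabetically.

Answer: ["h", "r", "u", "x"]

Working:
def/use:
  B0: def={h,r,s,u} ue=∅
  B1: def={u} ue={h}
  B2: def={r,s,x} ue={r}
  B3: def={h,x} ue=∅
  B4: def={r} ue={x}
  B5: def={u} ue={r,u}
  B6: def={r} ue={r}
  B7: def={m} ue=∅
  B8: def={h,m} ue={h}

Live sets:
  live B0: ∅→{h,r,u}
  live B1: {h}→{h}
  live B2: {h,r,u}→{h,r,u,x}
  live B3: {r,u}→{h,r,u}
  live B4: {h,u,x}→{h,r,u}
  live B5: {r,u}→∅
  live B6: {h,r}→{h}
  live B7: {h}→{h}
  live B8: {h}→∅

live-out(B2) = ["h", "r", "u", "x"]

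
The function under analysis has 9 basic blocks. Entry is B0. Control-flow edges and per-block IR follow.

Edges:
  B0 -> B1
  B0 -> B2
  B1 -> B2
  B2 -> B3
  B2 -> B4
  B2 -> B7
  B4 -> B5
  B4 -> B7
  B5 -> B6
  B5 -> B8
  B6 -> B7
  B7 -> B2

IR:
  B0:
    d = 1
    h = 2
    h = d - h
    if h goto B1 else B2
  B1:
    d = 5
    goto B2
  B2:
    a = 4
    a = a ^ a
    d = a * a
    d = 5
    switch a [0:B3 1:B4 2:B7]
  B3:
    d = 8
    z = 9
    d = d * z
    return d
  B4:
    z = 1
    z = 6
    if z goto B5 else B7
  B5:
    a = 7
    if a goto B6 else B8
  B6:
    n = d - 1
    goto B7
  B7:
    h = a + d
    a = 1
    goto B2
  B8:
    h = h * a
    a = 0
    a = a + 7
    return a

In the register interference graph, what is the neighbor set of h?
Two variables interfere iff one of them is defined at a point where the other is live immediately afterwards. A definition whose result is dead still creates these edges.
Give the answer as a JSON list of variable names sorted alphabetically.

Per-block:
  B0: {d,h} / ∅
  B1: {d} / ∅
  B2: {a,d} / ∅
  B3: {d,z} / ∅
  B4: {z} / ∅
  B5: {a} / ∅
  B6: {n} / {d}
  B7: {a,h} / {a,d}
  B8: {a,h} / {a,h}

Backward fixpoint:
  B0 li=∅ lo={h}
  B1 li={h} lo={h}
  B2 li={h} lo={a,d,h}
  B3 li=∅ lo=∅
  B4 li={a,d,h} lo={a,d,h}
  B5 li={d,h} lo={a,d,h}
  B6 li={a,d} lo={a,d}
  B7 li={a,d} lo={h}
  B8 li={a,h} lo=∅

Conflict graph:
  a — {d,h,n,z}
  d — {a,h,n,z}
  h — {a,d,z}
  n — {a,d}
  z — {a,d,h}

N(h) = ["a", "d", "z"]

Answer: ["a", "d", "z"]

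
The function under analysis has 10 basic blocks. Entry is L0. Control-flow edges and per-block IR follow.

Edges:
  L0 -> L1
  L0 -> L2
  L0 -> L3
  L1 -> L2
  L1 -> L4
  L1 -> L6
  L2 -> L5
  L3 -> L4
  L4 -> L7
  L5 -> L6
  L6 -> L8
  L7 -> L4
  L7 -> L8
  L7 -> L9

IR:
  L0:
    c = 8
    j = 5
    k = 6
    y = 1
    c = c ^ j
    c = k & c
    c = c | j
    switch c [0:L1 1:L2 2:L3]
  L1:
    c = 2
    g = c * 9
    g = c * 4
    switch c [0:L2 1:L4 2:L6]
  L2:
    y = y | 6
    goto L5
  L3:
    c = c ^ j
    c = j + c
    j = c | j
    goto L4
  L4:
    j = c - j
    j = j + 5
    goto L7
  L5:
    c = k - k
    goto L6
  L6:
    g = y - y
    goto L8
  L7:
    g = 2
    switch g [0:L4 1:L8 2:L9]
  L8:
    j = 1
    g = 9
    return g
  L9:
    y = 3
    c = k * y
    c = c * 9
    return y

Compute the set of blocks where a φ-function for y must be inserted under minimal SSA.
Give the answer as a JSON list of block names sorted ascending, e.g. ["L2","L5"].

Answer: ["L6", "L8"]

Derivation:
idom tree: L1←L0 L2←L0 L3←L0 L4←L0 L5←L2 L6←L0 L7←L4 L8←L0 L9←L7
Join-block Dom:
  L2: preds {L0,L1}: {L0} ∩ {L0,L1} = {L0}; idom=L0
  L4: preds {L1,L3,L7}: {L0,L1} ∩ {L0,L3} ∩ {L0,L4,L7} = {L0}; idom=L0
  L6: preds {L1,L5}: {L0,L1} ∩ {L0,L2,L5} = {L0}; idom=L0
  L8: preds {L6,L7}: {L0,L6} ∩ {L0,L4,L7} = {L0}; idom=L0

Frontier:
  join L2 pred L0: · stop@L0
  join L2 pred L1: L1 stop@L0
  join L4 pred L1: L1 stop@L0
  join L4 pred L3: L3 stop@L0
  join L4 pred L7: L7→L4 stop@L0
  join L6 pred L1: L1 stop@L0
  join L6 pred L5: L5→L2 stop@L0
  join L8 pred L6: L6 stop@L0
  join L8 pred L7: L7→L4 stop@L0
  L0: DF=∅
  L1: DF={L2,L4,L6}
  L2: DF={L6}
  L3: DF={L4}
  L4: DF={L4,L8}
  L5: DF={L6}
  L6: DF={L8}
  L7: DF={L4,L8}
  L8: DF=∅
  L9: DF=∅

φ for y: defs {L0,L2,L9}
  DF⁺ = {L6,L8}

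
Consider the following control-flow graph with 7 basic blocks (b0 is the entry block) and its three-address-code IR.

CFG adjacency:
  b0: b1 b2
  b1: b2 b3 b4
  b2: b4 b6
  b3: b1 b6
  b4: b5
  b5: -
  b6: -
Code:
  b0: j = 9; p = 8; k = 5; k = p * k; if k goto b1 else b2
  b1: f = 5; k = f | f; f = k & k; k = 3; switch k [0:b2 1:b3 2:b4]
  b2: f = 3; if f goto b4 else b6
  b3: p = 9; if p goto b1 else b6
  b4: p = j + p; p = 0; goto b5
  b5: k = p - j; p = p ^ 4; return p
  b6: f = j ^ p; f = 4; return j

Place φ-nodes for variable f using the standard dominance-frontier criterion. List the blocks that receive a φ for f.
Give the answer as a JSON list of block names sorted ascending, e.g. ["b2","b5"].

idom tree: b1←b0 b2←b0 b3←b1 b4←b0 b5←b4 b6←b0
Dom∩ at merges:
  b1: preds {b0,b3}: {b0} ∩ {b0,b1,b3} = {b0}; idom=b0
  b2: preds {b0,b1}: {b0} ∩ {b0,b1} = {b0}; idom=b0
  b4: preds {b1,b2}: {b0,b1} ∩ {b0,b2} = {b0}; idom=b0
  b6: preds {b2,b3}: {b0,b2} ∩ {b0,b1,b3} = {b0}; idom=b0

Frontier:
  join b1 pred b0: · stop@b0
  join b1 pred b3: b3→b1 stop@b0
  join b2 pred b0: · stop@b0
  join b2 pred b1: b1 stop@b0
  join b4 pred b1: b1 stop@b0
  join b4 pred b2: b2 stop@b0
  join b6 pred b2: b2 stop@b0
  join b6 pred b3: b3→b1 stop@b0
  b0 → ∅
  b1 → {b1,b2,b4,b6}
  b2 → {b4,b6}
  b3 → {b1,b6}
  b4 → ∅
  b5 → ∅
  b6 → ∅

φ for f: defs {b1,b2,b6}
  DF⁺ = {b1,b2,b4,b6}

Answer: ["b1", "b2", "b4", "b6"]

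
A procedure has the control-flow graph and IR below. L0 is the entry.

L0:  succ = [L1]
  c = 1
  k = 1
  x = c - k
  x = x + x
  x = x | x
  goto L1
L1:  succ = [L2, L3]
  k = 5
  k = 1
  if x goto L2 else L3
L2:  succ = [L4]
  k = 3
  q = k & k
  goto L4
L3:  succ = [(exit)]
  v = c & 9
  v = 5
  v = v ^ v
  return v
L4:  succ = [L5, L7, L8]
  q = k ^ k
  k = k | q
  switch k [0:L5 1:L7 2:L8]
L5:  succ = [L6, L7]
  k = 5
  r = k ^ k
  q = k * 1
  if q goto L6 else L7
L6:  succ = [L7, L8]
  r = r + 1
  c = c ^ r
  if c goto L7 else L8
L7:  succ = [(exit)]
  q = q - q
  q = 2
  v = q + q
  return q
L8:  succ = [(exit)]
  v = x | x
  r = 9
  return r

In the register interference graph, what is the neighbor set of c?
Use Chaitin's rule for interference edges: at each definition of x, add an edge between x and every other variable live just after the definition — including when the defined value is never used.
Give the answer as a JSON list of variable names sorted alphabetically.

Answer: ["k", "q", "r", "x"]

Derivation:
def/use:
  L0: {c,k,x} / ∅
  L1: {k} / {x}
  L2: {k,q} / ∅
  L3: {v} / {c}
  L4: {k,q} / {k}
  L5: {k,q,r} / ∅
  L6: {c,r} / {c,r}
  L7: {q,v} / {q}
  L8: {r,v} / {x}

Backward fixpoint:
  L0: in=∅ out={c,x}
  L1: in={c,x} out={c,x}
  L2: in={c,x} out={c,k,x}
  L3: in={c} out=∅
  L4: in={c,k,x} out={c,q,x}
  L5: in={c,x} out={c,q,r,x}
  L6: in={c,q,r,x} out={q,x}
  L7: in={q} out=∅
  L8: in={x} out=∅

Interfere edges:
  c — {k,q,r,x}
  k — {c,q,r,x}
  q — {c,k,r,v,x}
  r — {c,k,q,x}
  v — {q}
  x — {c,k,q,r}

N(c) = ["k", "q", "r", "x"]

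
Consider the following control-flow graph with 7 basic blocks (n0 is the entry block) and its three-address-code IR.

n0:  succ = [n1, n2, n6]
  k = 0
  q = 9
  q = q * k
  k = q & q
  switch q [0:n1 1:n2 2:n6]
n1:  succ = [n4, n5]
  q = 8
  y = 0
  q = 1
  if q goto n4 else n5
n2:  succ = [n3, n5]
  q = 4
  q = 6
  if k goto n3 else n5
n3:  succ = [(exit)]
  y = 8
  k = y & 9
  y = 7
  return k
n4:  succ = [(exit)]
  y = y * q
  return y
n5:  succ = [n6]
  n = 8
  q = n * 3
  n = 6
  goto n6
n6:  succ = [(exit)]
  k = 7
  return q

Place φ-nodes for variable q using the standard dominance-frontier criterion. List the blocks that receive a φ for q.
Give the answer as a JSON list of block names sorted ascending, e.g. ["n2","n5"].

Answer: ["n5", "n6"]

Analysis:
idom tree: n1←n0 n2←n0 n3←n2 n4←n1 n5←n0 n6←n0
Join-block Dom:
  n5: preds {n1,n2}: {n0,n1} ∩ {n0,n2} = {n0}; idom=n0
  n6: preds {n0,n5}: {n0} ∩ {n0,n5} = {n0}; idom=n0

Frontier:
  n5←n1: walk n1 to n0
  n5←n2: walk n2 to n0
  n6←n0: walk · to n0
  n6←n5: walk n5 to n0
  DF(n0)=∅
  DF(n1)={n5}
  DF(n2)={n5}
  DF(n3)=∅
  DF(n4)=∅
  DF(n5)={n6}
  DF(n6)=∅

φ for q: defs {n0,n1,n2,n5}
  DF⁺ = {n5,n6}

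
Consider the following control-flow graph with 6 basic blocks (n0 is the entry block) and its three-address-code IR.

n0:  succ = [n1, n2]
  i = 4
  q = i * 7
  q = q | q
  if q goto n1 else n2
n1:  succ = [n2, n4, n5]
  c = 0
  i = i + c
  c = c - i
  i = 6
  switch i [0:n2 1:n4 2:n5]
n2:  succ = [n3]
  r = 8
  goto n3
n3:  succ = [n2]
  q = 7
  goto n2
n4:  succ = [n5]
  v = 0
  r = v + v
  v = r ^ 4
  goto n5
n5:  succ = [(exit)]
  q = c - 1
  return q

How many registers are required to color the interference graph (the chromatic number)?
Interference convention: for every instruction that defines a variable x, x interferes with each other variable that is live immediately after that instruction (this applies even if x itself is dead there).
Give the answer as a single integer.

Answer: 2

Derivation:
Per-block:
  n0 def {i,q} use ∅
  n1 def {c,i} use {i}
  n2 def {r} use ∅
  n3 def {q} use ∅
  n4 def {r,v} use ∅
  n5 def {q} use {c}

Backward fixpoint:
  live n0: ∅→{i}
  live n1: {i}→{c}
  live n2: ∅→∅
  live n3: ∅→∅
  live n4: {c}→{c}
  live n5: {c}→∅

Interference:
  c: {i,r,v}
  i: {c,q}
  q: {i}
  r: {c}
  v: {c}

Registers:
  lower bound: {c,i} mutually conflict ⇒ χ ≥ 2
  assign c→r0 i→r1 q→r0 r→r1 v→r1 — no edge inside a register ⇒ χ ≤ 2
  χ = 2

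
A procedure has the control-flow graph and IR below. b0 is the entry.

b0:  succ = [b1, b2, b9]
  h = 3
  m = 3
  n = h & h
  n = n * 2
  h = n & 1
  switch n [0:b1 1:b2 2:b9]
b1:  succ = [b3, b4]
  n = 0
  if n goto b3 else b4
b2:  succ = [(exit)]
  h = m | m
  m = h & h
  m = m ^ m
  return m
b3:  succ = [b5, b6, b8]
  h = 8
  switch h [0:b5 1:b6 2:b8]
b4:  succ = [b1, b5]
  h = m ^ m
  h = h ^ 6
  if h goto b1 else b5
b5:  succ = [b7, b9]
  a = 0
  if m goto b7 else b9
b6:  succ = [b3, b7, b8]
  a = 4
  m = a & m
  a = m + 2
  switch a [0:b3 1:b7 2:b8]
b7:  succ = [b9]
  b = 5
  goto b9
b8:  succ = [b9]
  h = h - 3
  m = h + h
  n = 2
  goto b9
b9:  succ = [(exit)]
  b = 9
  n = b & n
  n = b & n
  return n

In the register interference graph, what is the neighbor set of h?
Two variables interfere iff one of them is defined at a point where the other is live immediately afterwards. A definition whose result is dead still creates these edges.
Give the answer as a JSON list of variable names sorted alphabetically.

Answer: ["a", "m", "n"]

Derivation:
def/use:
  b0 def {h,m,n} use ∅
  b1 def {n} use ∅
  b2 def {h,m} use {m}
  b3 def {h} use ∅
  b4 def {h} use {m}
  b5 def {a} use {m}
  b6 def {a,m} use {m}
  b7 def {b} use ∅
  b8 def {h,m,n} use {h}
  b9 def {b,n} use {n}

Liveness:
  b0: in=∅ out={m,n}
  b1: in={m} out={m,n}
  b2: in={m} out=∅
  b3: in={m,n} out={h,m,n}
  b4: in={m,n} out={m,n}
  b5: in={m,n} out={n}
  b6: in={h,m,n} out={h,m,n}
  b7: in={n} out={n}
  b8: in={h} out={n}
  b9: in={n} out=∅

Interfere edges:
  a: {h,m,n}
  b: {n}
  h: {a,m,n}
  m: {a,h,n}
  n: {a,b,h,m}

N(h) = ["a", "m", "n"]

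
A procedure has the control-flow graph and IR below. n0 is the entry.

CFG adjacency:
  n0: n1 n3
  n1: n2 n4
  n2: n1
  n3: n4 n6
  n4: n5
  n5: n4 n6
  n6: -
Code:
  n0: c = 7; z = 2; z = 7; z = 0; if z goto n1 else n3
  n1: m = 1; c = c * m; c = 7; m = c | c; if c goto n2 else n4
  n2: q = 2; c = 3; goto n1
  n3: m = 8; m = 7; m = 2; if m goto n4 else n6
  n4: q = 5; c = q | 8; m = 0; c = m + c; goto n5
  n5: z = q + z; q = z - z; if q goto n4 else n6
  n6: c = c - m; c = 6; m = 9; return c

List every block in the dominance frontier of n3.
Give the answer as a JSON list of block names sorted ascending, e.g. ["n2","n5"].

Answer: ["n4", "n6"]

Analysis:
idom tree: n1←n0 n2←n1 n3←n0 n4←n0 n5←n4 n6←n0
Join-block Dom:
  n1: preds {n0,n2}: {n0} ∩ {n0,n1,n2} = {n0}; idom=n0
  n4: preds {n1,n3,n5}: {n0,n1} ∩ {n0,n3} ∩ {n0,n4,n5} = {n0}; idom=n0
  n6: preds {n3,n5}: {n0,n3} ∩ {n0,n4,n5} = {n0}; idom=n0

DF walk-up:
  join n1 pred n0: · stop@n0
  join n1 pred n2: n2→n1 stop@n0
  join n4 pred n1: n1 stop@n0
  join n4 pred n3: n3 stop@n0
  join n4 pred n5: n5→n4 stop@n0
  join n6 pred n3: n3 stop@n0
  join n6 pred n5: n5→n4 stop@n0
  n0 → ∅
  n1 → {n1,n4}
  n2 → {n1}
  n3 → {n4,n6}
  n4 → {n4,n6}
  n5 → {n4,n6}
  n6 → ∅

DF(n3) = ["n4", "n6"]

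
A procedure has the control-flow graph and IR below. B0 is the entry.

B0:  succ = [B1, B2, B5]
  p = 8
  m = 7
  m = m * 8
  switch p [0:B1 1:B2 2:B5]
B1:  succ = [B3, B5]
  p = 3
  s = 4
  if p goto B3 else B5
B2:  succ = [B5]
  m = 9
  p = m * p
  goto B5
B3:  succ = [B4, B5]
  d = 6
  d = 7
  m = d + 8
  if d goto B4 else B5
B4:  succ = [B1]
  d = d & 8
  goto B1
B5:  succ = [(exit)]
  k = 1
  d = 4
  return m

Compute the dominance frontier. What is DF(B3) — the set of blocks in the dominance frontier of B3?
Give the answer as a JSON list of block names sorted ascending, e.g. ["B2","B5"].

idom tree: B1←B0 B2←B0 B3←B1 B4←B3 B5←B0
Dom at joins:
  B1: preds {B0,B4}: {B0} ∩ {B0,B1,B3,B4} = {B0}; idom=B0
  B5: preds {B0,B1,B2,B3}: {B0} ∩ {B0,B1} ∩ {B0,B2} ∩ {B0,B1,B3} = {B0}; idom=B0

Frontier:
  join B1 pred B0: · stop@B0
  join B1 pred B4: B4→B3→B1 stop@B0
  join B5 pred B0: · stop@B0
  join B5 pred B1: B1 stop@B0
  join B5 pred B2: B2 stop@B0
  join B5 pred B3: B3→B1 stop@B0
  B0: DF=∅
  B1: DF={B1,B5}
  B2: DF={B5}
  B3: DF={B1,B5}
  B4: DF={B1}
  B5: DF=∅

DF(B3) = ["B1", "B5"]

Answer: ["B1", "B5"]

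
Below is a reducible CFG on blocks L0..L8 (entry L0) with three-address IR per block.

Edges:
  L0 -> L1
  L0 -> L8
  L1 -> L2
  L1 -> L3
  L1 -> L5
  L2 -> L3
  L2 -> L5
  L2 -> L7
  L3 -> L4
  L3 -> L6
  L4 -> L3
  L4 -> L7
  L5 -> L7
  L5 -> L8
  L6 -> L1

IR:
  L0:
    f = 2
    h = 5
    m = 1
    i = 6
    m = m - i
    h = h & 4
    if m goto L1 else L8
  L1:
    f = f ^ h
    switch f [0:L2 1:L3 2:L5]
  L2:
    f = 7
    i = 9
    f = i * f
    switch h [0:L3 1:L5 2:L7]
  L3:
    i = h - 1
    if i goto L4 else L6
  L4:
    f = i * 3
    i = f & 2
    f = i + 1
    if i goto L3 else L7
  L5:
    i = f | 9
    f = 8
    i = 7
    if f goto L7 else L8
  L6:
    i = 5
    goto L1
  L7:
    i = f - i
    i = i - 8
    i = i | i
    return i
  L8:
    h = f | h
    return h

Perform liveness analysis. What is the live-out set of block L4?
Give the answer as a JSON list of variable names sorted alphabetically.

Answer: ["f", "h", "i"]

Working:
Block summaries:
  L0 def {f,h,i,m} use ∅
  L1 def {f} use {f,h}
  L2 def {f,i} use {h}
  L3 def {i} use {h}
  L4 def {f,i} use {i}
  L5 def {f,i} use {f}
  L6 def {i} use ∅
  L7 def {i} use {f,i}
  L8 def {h} use {f,h}

Backward fixpoint:
  live L0: ∅→{f,h}
  live L1: {f,h}→{f,h}
  live L2: {h}→{f,h,i}
  live L3: {f,h}→{f,h,i}
  live L4: {h,i}→{f,h,i}
  live L5: {f,h}→{f,h,i}
  live L6: {f,h}→{f,h}
  live L7: {f,i}→∅
  live L8: {f,h}→∅

live-out(L4) = ["f", "h", "i"]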